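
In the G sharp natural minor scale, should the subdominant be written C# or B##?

Each scale degree takes a distinct letter name. Degree 4 of a scale on G must use the letter C.
C# and B## are enharmonically the same pitch, but only C# uses the letter C, so it is the correct spelling here.

C#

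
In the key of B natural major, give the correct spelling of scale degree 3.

Degree 3 takes the letter 2 steps above B, which is D.
In major, degree 3 sits 4 semitones above the tonic. B + 4 semitones is pitch class 3, spelled on D as D#.

D#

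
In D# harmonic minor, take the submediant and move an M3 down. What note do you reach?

The submediant of D# harmonic minor is B.
A major third (4 semitones) below B lands on the letter G, giving G.

G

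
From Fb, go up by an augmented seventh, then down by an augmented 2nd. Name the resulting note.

Db

An augmented seventh up from Fb is E (letter E, 12 semitones up).
An augmented second down from E is Db (letter D, 3 semitones down).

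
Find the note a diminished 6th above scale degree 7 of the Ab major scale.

Ebb

Scale degree 7 of Ab major is G.
A diminished sixth (7 semitones) above G lands on the letter E, giving Ebb.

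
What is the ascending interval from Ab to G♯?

Counting letters A–B–C–D–E–F–G gives a seventh.
Ab→G# = 12 semitones, 1 wider than the major seventh (11), so augmented.

augmented seventh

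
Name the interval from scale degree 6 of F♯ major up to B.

minor sixth

Scale degree 6 of F# major is D#.
D# up to B: letters D→B make it a sixth; 8 semitones makes it minor.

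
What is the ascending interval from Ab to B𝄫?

Counting letters A–B gives a second.
Ab→Bbb = 1 semitone, 1 narrower than the major second (2), so minor.

minor second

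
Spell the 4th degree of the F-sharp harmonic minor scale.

B

Degree 4 takes the letter 3 steps above F, which is B.
In harmonic minor, degree 4 sits 5 semitones above the tonic. F# + 5 semitones is pitch class 11, spelled on B as B.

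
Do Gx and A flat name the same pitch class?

G## is pitch class 9; Ab is pitch class 8.
The pitch classes differ (9 vs. 8), so they are not enharmonic equivalents.

No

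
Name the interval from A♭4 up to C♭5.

The letter names run A→C, a span of 2 letter steps, so the interval is some kind of third.
Ab to Cb is 3 semitones. A major third is 4, so 3 makes it minor.

minor third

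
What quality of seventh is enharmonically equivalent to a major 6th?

A major sixth spans 9 semitones.
A seventh spanning 9 semitones is diminished (the major seventh is 11).

diminished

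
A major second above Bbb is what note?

A second above B lands on the letter C.
A major second spans 2 semitones, so Bbb moves to pitch class 11. On the letter C that is Cb.

Cb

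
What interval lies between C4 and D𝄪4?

The letter names run C→D, a span of 1 letter step, so the interval is some kind of second.
C to D## is 4 semitones. A major second is 2, so 4 makes it doubly augmented.

doubly augmented second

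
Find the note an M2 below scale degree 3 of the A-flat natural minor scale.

Bbb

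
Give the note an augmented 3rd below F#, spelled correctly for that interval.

Db

F down a major third is Db, so the target letter is D.
From F#, an augmented third is 5 semitones down: Db.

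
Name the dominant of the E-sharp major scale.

B#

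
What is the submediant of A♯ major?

F##

Degree 6 takes the letter 5 steps above A, which is F.
In major, degree 6 sits 9 semitones above the tonic. A# + 9 semitones is pitch class 7, spelled on F as F##.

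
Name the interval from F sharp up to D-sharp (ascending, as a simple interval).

The letter names run F→D, a span of 5 letter steps, so the interval is some kind of sixth.
F# to D# is 9 semitones. A major sixth is 9, so 9 makes it major.

major sixth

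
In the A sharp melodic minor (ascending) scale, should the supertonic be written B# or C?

B#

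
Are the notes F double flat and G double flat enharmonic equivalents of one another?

No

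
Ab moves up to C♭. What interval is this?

The letter names run A→C, a span of 2 letter steps, so the interval is some kind of third.
Ab to Cb is 3 semitones. A major third is 4, so 3 makes it minor.

minor third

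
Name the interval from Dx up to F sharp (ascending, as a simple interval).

diminished third

The letter names run D→F, a span of 2 letter steps, so the interval is some kind of third.
D## to F# is 2 semitones. A major third is 4, so 2 makes it diminished.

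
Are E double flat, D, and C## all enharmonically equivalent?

Yes

Ebb is pitch class 2; D is pitch class 2; C## is pitch class 2.
All spellings map to pitch class 2, so they are enharmonically equivalent.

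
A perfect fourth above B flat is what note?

Eb

B up a perfect fourth is E, so the target letter is E.
From Bb, a perfect fourth is 5 semitones up: Eb.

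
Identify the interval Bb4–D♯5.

augmented third

The letter names run B→D, a span of 2 letter steps, so the interval is some kind of third.
Bb to D# is 5 semitones. A major third is 4, so 5 makes it augmented.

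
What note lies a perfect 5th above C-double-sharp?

G##

A fifth above C lands on the letter G.
A perfect fifth spans 7 semitones, so C## moves to pitch class 9. On the letter G that is G##.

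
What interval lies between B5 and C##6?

augmented second

Counting letters B–C gives a second.
B→C## = 3 semitones, 1 wider than the major second (2), so augmented.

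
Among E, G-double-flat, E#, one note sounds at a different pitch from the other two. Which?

E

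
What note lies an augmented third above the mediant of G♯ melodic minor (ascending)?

D##

The mediant of G# melodic minor (ascending) is B.
An augmented third (5 semitones) above B lands on the letter D, giving D##.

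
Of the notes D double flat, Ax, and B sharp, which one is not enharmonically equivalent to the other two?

In 12-tone equal temperament, enharmonic equivalents share a pitch class. Dbb is pitch class 0; A## is pitch class 11; B# is pitch class 0.
Dbb and B# share pitch class 0, while A## is pitch class 11.

A##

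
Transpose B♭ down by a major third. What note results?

Gb

A third below B lands on the letter G.
A major third spans 4 semitones, so Bb moves to pitch class 6. On the letter G that is Gb.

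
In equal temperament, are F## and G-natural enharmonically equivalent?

Yes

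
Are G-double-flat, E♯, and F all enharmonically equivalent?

Gbb is pitch class 5; E# is pitch class 5; F is pitch class 5.
All spellings map to pitch class 5, so they are enharmonically equivalent.

Yes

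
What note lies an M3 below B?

B down a major third is G, so the target letter is G.
From B, a major third is 4 semitones down: G.

G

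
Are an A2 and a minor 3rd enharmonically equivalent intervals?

Yes

An augmented second spans 3 semitones; a minor third spans 3.
They are enharmonically equivalent.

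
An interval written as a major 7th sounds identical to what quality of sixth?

A major seventh spans 11 semitones.
A sixth spanning 11 semitones is doubly augmented (the major sixth is 9).

doubly augmented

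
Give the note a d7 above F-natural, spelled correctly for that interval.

Ebb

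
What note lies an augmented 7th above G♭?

F#

A seventh above G lands on the letter F.
An augmented seventh spans 12 semitones, so Gb moves to pitch class 6. On the letter F that is F#.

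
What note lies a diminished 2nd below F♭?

E

A second below F lands on the letter E.
A diminished second spans 0 semitones, so Fb moves to pitch class 4. On the letter E that is E.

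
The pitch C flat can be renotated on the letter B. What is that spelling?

Plain B sits at the same pitch as Cb, so on the letter B the same pitch needs a natural: B.

B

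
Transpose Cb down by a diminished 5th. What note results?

F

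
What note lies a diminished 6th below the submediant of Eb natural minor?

The submediant of Eb natural minor is Cb.
A diminished sixth (7 semitones) below Cb lands on the letter E, giving E.

E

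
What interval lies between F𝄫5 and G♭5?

augmented second

The letter names run F→G, a span of 1 letter step, so the interval is some kind of second.
Fbb to Gb is 3 semitones. A major second is 2, so 3 makes it augmented.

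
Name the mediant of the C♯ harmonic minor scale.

Degree 3 takes the letter 2 steps above C, which is E.
In harmonic minor, degree 3 sits 3 semitones above the tonic. C# + 3 semitones is pitch class 4, spelled on E as E.

E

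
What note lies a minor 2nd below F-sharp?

A second below F lands on the letter E.
A minor second spans 1 semitone, so F# moves to pitch class 5. On the letter E that is E#.

E#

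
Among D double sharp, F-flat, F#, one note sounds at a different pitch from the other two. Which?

F#

In 12-tone equal temperament, enharmonic equivalents share a pitch class. D## is pitch class 4; Fb is pitch class 4; F# is pitch class 6.
D## and Fb share pitch class 4, while F# is pitch class 6.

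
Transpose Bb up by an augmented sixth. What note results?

A sixth above B lands on the letter G.
An augmented sixth spans 10 semitones, so Bb moves to pitch class 8. On the letter G that is G#.

G#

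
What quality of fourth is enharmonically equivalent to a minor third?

A minor third spans 3 semitones.
A fourth spanning 3 semitones is doubly diminished (the perfect fourth is 5).

doubly diminished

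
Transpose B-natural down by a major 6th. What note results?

D

B down a major sixth is D, so the target letter is D.
From B, a major sixth is 9 semitones down: D.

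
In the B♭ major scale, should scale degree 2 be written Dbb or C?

Each scale degree takes a distinct letter name. Degree 2 of a scale on B must use the letter C.
C and Dbb are enharmonically the same pitch, but only C uses the letter C, so it is the correct spelling here.

C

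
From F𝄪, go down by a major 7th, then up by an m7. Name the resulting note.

F#

A major seventh down from F## is G# (letter G, 11 semitones down).
A minor seventh up from G# is F# (letter F, 10 semitones up).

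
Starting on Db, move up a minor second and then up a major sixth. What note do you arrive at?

A minor second up from Db is Ebb (letter E, 1 semitone up).
A major sixth up from Ebb is Cb (letter C, 9 semitones up).

Cb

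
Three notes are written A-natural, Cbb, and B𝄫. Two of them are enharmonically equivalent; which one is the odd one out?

Cbb

In 12-tone equal temperament, enharmonic equivalents share a pitch class. A is pitch class 9; Cbb is pitch class 10; Bbb is pitch class 9.
A and Bbb share pitch class 9, while Cbb is pitch class 10.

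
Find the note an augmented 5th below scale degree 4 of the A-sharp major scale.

G

Scale degree 4 of A# major is D#.
An augmented fifth (8 semitones) below D# lands on the letter G, giving G.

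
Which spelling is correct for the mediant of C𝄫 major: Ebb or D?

Each scale degree takes a distinct letter name. Degree 3 of a scale on C must use the letter E.
Ebb and D are enharmonically the same pitch, but only Ebb uses the letter E, so it is the correct spelling here.

Ebb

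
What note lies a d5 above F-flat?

Cbb

F up a perfect fifth is C, so the target letter is C.
From Fb, a diminished fifth is 6 semitones up: Cbb.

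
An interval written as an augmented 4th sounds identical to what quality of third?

doubly augmented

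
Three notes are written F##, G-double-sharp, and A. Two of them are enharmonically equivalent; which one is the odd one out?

In 12-tone equal temperament, enharmonic equivalents share a pitch class. F## is pitch class 7; G## is pitch class 9; A is pitch class 9.
G## and A share pitch class 9, while F## is pitch class 7.

F##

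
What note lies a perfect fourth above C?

F

A fourth above C lands on the letter F.
A perfect fourth spans 5 semitones, so C moves to pitch class 5. On the letter F that is F.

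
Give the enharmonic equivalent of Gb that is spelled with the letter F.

F#

Gb is pitch class 6. The letter F alone is pitch class 5.
To reach pitch class 6 from F requires an offset of +1 semitone, i.e. sharp: F#.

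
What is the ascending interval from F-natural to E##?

The letter names run F→E, a span of 6 letter steps, so the interval is some kind of seventh.
F to E## is 13 semitones. A major seventh is 11, so 13 makes it doubly augmented.

doubly augmented seventh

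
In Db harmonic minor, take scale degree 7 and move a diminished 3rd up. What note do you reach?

Scale degree 7 of Db harmonic minor is C.
A diminished third (2 semitones) above C lands on the letter E, giving Ebb.

Ebb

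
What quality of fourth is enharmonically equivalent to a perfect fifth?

doubly augmented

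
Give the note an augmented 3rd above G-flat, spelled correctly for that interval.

B

G up a major third is B, so the target letter is B.
From Gb, an augmented third is 5 semitones up: B.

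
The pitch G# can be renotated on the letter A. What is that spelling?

Plain A sits 1 semitone above G#, so on the letter A the same pitch needs a flat: Ab.

Ab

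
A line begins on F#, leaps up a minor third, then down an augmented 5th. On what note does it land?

A minor third up from F# is A (letter A, 3 semitones up).
An augmented fifth down from A is Db (letter D, 8 semitones down).

Db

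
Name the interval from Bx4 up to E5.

doubly diminished fourth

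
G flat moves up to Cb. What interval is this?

The letter names run G→C, a span of 3 letter steps, so the interval is some kind of fourth.
Gb to Cb is 5 semitones. A perfect fourth is 5, so 5 makes it perfect.

perfect fourth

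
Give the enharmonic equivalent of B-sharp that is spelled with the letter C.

C

B# is pitch class 0. The letter C alone is pitch class 0.
Pitch class 0 on C needs no accidental: C.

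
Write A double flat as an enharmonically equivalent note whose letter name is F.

Abb is pitch class 7. The letter F alone is pitch class 5.
To reach pitch class 7 from F requires an offset of +2 semitones, i.e. double sharp: F##.

F##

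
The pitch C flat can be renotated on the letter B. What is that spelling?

B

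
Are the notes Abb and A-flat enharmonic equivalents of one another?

Abb is pitch class 7; Ab is pitch class 8.
The pitch classes differ (7 vs. 8), so they are not enharmonic equivalents.

No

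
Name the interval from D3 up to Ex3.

doubly augmented second

The letter names run D→E, a span of 1 letter step, so the interval is some kind of second.
D to E## is 4 semitones. A major second is 2, so 4 makes it doubly augmented.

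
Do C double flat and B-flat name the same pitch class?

Yes

Cbb = pitch class 10 and Bb = pitch class 10 — the same pitch class, so they are enharmonic equivalents.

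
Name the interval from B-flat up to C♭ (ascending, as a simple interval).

Counting letters B–C gives a second.
Bb→Cb = 1 semitone, 1 narrower than the major second (2), so minor.

minor second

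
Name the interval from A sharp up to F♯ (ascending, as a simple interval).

minor sixth

The letter names run A→F, a span of 5 letter steps, so the interval is some kind of sixth.
A# to F# is 8 semitones. A major sixth is 9, so 8 makes it minor.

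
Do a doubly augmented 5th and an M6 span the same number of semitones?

Yes

A doubly augmented fifth spans 9 semitones; a major sixth spans 9.
They are enharmonically equivalent.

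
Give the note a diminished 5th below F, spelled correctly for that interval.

B

F down a perfect fifth is Bb, so the target letter is B.
From F, a diminished fifth is 6 semitones down: B.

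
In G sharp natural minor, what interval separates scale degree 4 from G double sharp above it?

Scale degree 4 of G# natural minor is C#.
C# up to G##: letters C→G make it a fifth; 8 semitones makes it augmented.

augmented fifth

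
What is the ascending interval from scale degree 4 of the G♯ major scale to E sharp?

major third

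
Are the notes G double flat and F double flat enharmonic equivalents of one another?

No

Gbb is pitch class 5; Fbb is pitch class 3.
The pitch classes differ (5 vs. 3), so they are not enharmonic equivalents.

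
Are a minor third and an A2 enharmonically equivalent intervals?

Yes

A minor third spans 3 semitones; an augmented second spans 3.
They are enharmonically equivalent.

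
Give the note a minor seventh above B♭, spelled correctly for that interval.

Ab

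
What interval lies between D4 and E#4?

augmented second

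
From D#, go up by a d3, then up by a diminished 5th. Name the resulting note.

A diminished third up from D# is F (letter F, 2 semitones up).
A diminished fifth up from F is Cb (letter C, 6 semitones up).

Cb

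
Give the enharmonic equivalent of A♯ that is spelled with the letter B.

Bb

Plain B sits 1 semitone above A#, so on the letter B the same pitch needs a flat: Bb.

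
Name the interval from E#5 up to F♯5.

minor second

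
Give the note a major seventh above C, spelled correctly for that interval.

B

C up a major seventh is B, so the target letter is B.
From C, a major seventh is 11 semitones up: B.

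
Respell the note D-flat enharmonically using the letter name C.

C#

Db is pitch class 1. The letter C alone is pitch class 0.
To reach pitch class 1 from C requires an offset of +1 semitone, i.e. sharp: C#.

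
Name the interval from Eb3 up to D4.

Counting letters E–F–G–A–B–C–D gives a seventh.
Eb→D = 11 semitones, exactly the major seventh.

major seventh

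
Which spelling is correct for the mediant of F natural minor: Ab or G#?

Each scale degree takes a distinct letter name. Degree 3 of a scale on F must use the letter A.
Ab and G# are enharmonically the same pitch, but only Ab uses the letter A, so it is the correct spelling here.

Ab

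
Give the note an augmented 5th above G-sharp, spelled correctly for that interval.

D##

A fifth above G lands on the letter D.
An augmented fifth spans 8 semitones, so G# moves to pitch class 4. On the letter D that is D##.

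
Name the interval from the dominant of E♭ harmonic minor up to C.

major second

The dominant of Eb harmonic minor is Bb.
Bb up to C: letters B→C make it a second; 2 semitones makes it major.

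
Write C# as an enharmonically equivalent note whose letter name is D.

Db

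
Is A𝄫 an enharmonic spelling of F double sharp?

Abb is pitch class 7; F## is pitch class 7.
All spellings map to pitch class 7, so they are enharmonically equivalent.

Yes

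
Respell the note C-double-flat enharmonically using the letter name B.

Cbb is pitch class 10. The letter B alone is pitch class 11.
To reach pitch class 10 from B requires an offset of -1 semitone, i.e. flat: Bb.

Bb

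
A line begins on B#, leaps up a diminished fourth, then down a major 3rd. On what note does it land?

A diminished fourth up from B# is E (letter E, 4 semitones up).
A major third down from E is C (letter C, 4 semitones down).

C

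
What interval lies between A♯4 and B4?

minor second

The letter names run A→B, a span of 1 letter step, so the interval is some kind of second.
A# to B is 1 semitone. A major second is 2, so 1 makes it minor.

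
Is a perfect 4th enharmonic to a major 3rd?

No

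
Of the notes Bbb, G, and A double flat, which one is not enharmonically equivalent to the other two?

In 12-tone equal temperament, enharmonic equivalents share a pitch class. Bbb is pitch class 9; G is pitch class 7; Abb is pitch class 7.
G and Abb share pitch class 7, while Bbb is pitch class 9.

Bbb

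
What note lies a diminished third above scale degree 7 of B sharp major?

C#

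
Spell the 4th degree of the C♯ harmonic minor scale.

F#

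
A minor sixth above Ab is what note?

Fb

A up a major sixth is F#, so the target letter is F.
From Ab, a minor sixth is 8 semitones up: Fb.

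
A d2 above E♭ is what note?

E up a major second is F#, so the target letter is F.
From Eb, a diminished second is 0 semitones up: Fbb.

Fbb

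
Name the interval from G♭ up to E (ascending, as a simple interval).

The letter names run G→E, a span of 5 letter steps, so the interval is some kind of sixth.
Gb to E is 10 semitones. A major sixth is 9, so 10 makes it augmented.

augmented sixth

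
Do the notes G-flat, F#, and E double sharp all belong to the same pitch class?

Yes

Gb = pitch class 6 and F# = pitch class 6 and E## = pitch class 6 — the same pitch class, so they are enharmonic equivalents.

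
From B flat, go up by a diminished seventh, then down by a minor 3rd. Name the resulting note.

A diminished seventh up from Bb is Abb (letter A, 9 semitones up).
A minor third down from Abb is Fb (letter F, 3 semitones down).

Fb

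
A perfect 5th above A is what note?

A fifth above A lands on the letter E.
A perfect fifth spans 7 semitones, so A moves to pitch class 4. On the letter E that is E.

E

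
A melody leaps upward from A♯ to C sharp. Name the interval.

minor third

Counting letters A–B–C gives a third.
A#→C# = 3 semitones, 1 narrower than the major third (4), so minor.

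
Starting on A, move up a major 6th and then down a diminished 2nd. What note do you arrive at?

A major sixth up from A is F# (letter F, 9 semitones up).
A diminished second down from F# is E## (letter E, 0 semitones down).

E##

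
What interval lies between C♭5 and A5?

Counting letters C–D–E–F–G–A gives a sixth.
Cb→A = 10 semitones, 1 wider than the major sixth (9), so augmented.

augmented sixth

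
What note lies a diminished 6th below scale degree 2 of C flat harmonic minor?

Scale degree 2 of Cb harmonic minor is Db.
A diminished sixth (7 semitones) below Db lands on the letter F, giving F#.

F#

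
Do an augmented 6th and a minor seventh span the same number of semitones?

Yes

An augmented sixth spans 10 semitones; a minor seventh spans 10.
They are enharmonically equivalent.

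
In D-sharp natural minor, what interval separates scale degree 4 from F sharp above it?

minor seventh

Scale degree 4 of D# natural minor is G#.
G# up to F#: letters G→F make it a seventh; 10 semitones makes it minor.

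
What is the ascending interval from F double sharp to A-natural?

Counting letters F–G–A gives a third.
F##→A = 2 semitones, 2 narrower than the major third (4), so diminished.

diminished third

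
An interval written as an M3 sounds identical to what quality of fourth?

diminished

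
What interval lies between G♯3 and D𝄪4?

Counting letters G–A–B–C–D gives a fifth.
G#→D## = 8 semitones, 1 wider than the perfect fifth (7), so augmented.

augmented fifth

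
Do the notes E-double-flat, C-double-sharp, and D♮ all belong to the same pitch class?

Ebb = pitch class 2 and C## = pitch class 2 and D = pitch class 2 — the same pitch class, so they are enharmonic equivalents.

Yes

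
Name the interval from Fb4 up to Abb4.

Counting letters F–G–A gives a third.
Fb→Abb = 3 semitones, 1 narrower than the major third (4), so minor.

minor third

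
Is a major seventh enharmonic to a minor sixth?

No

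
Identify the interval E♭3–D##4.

doubly augmented seventh

The letter names run E→D, a span of 6 letter steps, so the interval is some kind of seventh.
Eb to D## is 13 semitones. A major seventh is 11, so 13 makes it doubly augmented.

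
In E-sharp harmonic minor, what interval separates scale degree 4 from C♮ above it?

Scale degree 4 of E# harmonic minor is A#.
A# up to C: letters A→C make it a third; 2 semitones makes it diminished.

diminished third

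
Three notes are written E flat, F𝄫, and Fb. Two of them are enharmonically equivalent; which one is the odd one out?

Fb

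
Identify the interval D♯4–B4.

minor sixth

The letter names run D→B, a span of 5 letter steps, so the interval is some kind of sixth.
D# to B is 8 semitones. A major sixth is 9, so 8 makes it minor.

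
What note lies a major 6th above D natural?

B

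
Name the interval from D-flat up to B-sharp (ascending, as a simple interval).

Counting letters D–E–F–G–A–B gives a sixth.
Db→B# = 11 semitones, 2 wider than the major sixth (9), so doubly augmented.

doubly augmented sixth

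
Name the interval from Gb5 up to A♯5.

doubly augmented second

Counting letters G–A gives a second.
Gb→A# = 4 semitones, 2 wider than the major second (2), so doubly augmented.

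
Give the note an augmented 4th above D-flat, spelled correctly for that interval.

D up a perfect fourth is G, so the target letter is G.
From Db, an augmented fourth is 6 semitones up: G.

G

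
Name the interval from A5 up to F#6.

major sixth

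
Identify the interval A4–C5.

minor third

Counting letters A–B–C gives a third.
A→C = 3 semitones, 1 narrower than the major third (4), so minor.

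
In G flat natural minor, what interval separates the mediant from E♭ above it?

The mediant of Gb natural minor is Bbb.
Bbb up to Eb: letters B→E make it a fourth; 6 semitones makes it augmented.

augmented fourth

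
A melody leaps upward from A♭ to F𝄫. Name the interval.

Counting letters A–B–C–D–E–F gives a sixth.
Ab→Fbb = 7 semitones, 2 narrower than the major sixth (9), so diminished.

diminished sixth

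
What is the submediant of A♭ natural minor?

Fb

Degree 6 takes the letter 5 steps above A, which is F.
In natural minor, degree 6 sits 8 semitones above the tonic. Ab + 8 semitones is pitch class 4, spelled on F as Fb.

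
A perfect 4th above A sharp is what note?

D#

A up a perfect fourth is D, so the target letter is D.
From A#, a perfect fourth is 5 semitones up: D#.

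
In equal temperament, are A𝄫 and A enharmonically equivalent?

Abb is pitch class 7; A is pitch class 9.
The pitch classes differ (7 vs. 9), so they are not enharmonic equivalents.

No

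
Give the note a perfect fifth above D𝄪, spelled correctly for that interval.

A fifth above D lands on the letter A.
A perfect fifth spans 7 semitones, so D## moves to pitch class 11. On the letter A that is A##.

A##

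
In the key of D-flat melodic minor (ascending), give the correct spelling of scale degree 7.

C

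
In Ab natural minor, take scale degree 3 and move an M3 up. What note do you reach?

Scale degree 3 of Ab natural minor is Cb.
A major third (4 semitones) above Cb lands on the letter E, giving Eb.

Eb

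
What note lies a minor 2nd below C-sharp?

B#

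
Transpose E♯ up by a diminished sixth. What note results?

E up a major sixth is C#, so the target letter is C.
From E#, a diminished sixth is 7 semitones up: C.

C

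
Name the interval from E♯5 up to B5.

diminished fifth

Counting letters E–F–G–A–B gives a fifth.
E#→B = 6 semitones, 1 narrower than the perfect fifth (7), so diminished.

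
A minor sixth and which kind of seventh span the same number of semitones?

A minor sixth spans 8 semitones.
A seventh spanning 8 semitones is doubly diminished (the major seventh is 11).

doubly diminished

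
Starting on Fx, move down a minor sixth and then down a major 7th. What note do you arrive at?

A minor sixth down from F## is A## (letter A, 8 semitones down).
A major seventh down from A## is B# (letter B, 11 semitones down).

B#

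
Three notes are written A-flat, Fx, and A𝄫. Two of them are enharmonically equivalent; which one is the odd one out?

Ab

In 12-tone equal temperament, enharmonic equivalents share a pitch class. Ab is pitch class 8; F## is pitch class 7; Abb is pitch class 7.
F## and Abb share pitch class 7, while Ab is pitch class 8.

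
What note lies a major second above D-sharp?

E#

A second above D lands on the letter E.
A major second spans 2 semitones, so D# moves to pitch class 5. On the letter E that is E#.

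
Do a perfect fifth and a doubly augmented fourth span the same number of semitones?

Yes

A perfect fifth spans 7 semitones; a doubly augmented fourth spans 7.
They are enharmonically equivalent.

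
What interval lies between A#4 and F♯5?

minor sixth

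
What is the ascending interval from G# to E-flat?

diminished sixth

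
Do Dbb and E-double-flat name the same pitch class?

Two spellings are enharmonically equivalent only if they share a pitch class.
Here Dbb → 0, Ebb → 2; 0 ≠ 2, so they are not.

No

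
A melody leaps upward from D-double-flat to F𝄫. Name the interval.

minor third

The letter names run D→F, a span of 2 letter steps, so the interval is some kind of third.
Dbb to Fbb is 3 semitones. A major third is 4, so 3 makes it minor.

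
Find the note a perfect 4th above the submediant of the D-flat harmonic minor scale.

The submediant of Db harmonic minor is Bbb.
A perfect fourth (5 semitones) above Bbb lands on the letter E, giving Ebb.

Ebb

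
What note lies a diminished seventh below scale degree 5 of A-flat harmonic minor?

Scale degree 5 of Ab harmonic minor is Eb.
A diminished seventh (9 semitones) below Eb lands on the letter F, giving F#.

F#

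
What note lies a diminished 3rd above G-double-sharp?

B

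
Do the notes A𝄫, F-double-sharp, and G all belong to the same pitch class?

Abb = pitch class 7 and F## = pitch class 7 and G = pitch class 7 — the same pitch class, so they are enharmonic equivalents.

Yes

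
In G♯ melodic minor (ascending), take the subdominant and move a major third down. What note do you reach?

A

The subdominant of G# melodic minor (ascending) is C#.
A major third (4 semitones) below C# lands on the letter A, giving A.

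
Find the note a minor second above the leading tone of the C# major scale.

The leading tone of C# major is B#.
A minor second (1 semitone) above B# lands on the letter C, giving C#.

C#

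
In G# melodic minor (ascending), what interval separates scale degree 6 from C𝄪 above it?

Scale degree 6 of G# melodic minor (ascending) is E#.
E# up to C##: letters E→C make it a sixth; 9 semitones makes it major.

major sixth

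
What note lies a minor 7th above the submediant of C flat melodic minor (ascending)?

The submediant of Cb melodic minor (ascending) is Ab.
A minor seventh (10 semitones) above Ab lands on the letter G, giving Gb.

Gb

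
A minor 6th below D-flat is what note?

F

A sixth below D lands on the letter F.
A minor sixth spans 8 semitones, so Db moves to pitch class 5. On the letter F that is F.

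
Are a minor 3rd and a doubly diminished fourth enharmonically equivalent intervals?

Yes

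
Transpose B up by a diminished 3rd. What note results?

B up a major third is D#, so the target letter is D.
From B, a diminished third is 2 semitones up: Db.

Db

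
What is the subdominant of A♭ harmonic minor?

Degree 4 takes the letter 3 steps above A, which is D.
In harmonic minor, degree 4 sits 5 semitones above the tonic. Ab + 5 semitones is pitch class 1, spelled on D as Db.

Db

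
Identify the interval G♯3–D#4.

The letter names run G→D, a span of 4 letter steps, so the interval is some kind of fifth.
G# to D# is 7 semitones. A perfect fifth is 7, so 7 makes it perfect.

perfect fifth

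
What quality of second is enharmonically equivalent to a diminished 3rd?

A diminished third spans 2 semitones.
A second spanning 2 semitones is major (the major second is 2).

major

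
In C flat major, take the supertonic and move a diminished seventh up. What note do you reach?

Cbb

The supertonic of Cb major is Db.
A diminished seventh (9 semitones) above Db lands on the letter C, giving Cbb.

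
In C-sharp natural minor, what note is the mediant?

E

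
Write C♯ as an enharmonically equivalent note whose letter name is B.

B##

Plain B sits 2 semitones below C#, so on the letter B the same pitch needs a double sharp: B##.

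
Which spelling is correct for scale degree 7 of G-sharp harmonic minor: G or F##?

F##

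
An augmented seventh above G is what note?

F##

A seventh above G lands on the letter F.
An augmented seventh spans 12 semitones, so G moves to pitch class 7. On the letter F that is F##.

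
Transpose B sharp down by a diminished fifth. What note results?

E##

A fifth below B lands on the letter E.
A diminished fifth spans 6 semitones, so B# moves to pitch class 6. On the letter E that is E##.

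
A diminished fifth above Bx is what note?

F##

A fifth above B lands on the letter F.
A diminished fifth spans 6 semitones, so B## moves to pitch class 7. On the letter F that is F##.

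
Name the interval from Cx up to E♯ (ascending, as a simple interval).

minor third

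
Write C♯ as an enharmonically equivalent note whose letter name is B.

C# is pitch class 1. The letter B alone is pitch class 11.
To reach pitch class 1 from B requires an offset of +2 semitones, i.e. double sharp: B##.

B##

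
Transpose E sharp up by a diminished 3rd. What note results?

G

A third above E lands on the letter G.
A diminished third spans 2 semitones, so E# moves to pitch class 7. On the letter G that is G.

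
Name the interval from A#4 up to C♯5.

The letter names run A→C, a span of 2 letter steps, so the interval is some kind of third.
A# to C# is 3 semitones. A major third is 4, so 3 makes it minor.

minor third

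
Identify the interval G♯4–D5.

diminished fifth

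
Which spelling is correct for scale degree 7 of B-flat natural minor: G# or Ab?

Ab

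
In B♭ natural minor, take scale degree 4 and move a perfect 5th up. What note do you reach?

Bb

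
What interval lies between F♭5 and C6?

augmented fifth

The letter names run F→C, a span of 4 letter steps, so the interval is some kind of fifth.
Fb to C is 8 semitones. A perfect fifth is 7, so 8 makes it augmented.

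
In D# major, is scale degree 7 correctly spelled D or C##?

C##

Each scale degree takes a distinct letter name. Degree 7 of a scale on D must use the letter C.
C## and D are enharmonically the same pitch, but only C## uses the letter C, so it is the correct spelling here.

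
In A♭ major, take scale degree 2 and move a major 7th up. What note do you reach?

Scale degree 2 of Ab major is Bb.
A major seventh (11 semitones) above Bb lands on the letter A, giving A.

A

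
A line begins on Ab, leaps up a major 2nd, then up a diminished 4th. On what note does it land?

A major second up from Ab is Bb (letter B, 2 semitones up).
A diminished fourth up from Bb is Ebb (letter E, 4 semitones up).

Ebb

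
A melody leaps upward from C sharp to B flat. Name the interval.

diminished seventh

The letter names run C→B, a span of 6 letter steps, so the interval is some kind of seventh.
C# to Bb is 9 semitones. A major seventh is 11, so 9 makes it diminished.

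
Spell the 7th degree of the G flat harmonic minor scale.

Degree 7 takes the letter 6 steps above G, which is F.
In harmonic minor, degree 7 sits 11 semitones above the tonic. Gb + 11 semitones is pitch class 5, spelled on F as F.

F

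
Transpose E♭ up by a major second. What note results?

E up a major second is F#, so the target letter is F.
From Eb, a major second is 2 semitones up: F.

F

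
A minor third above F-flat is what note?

F up a major third is A, so the target letter is A.
From Fb, a minor third is 3 semitones up: Abb.

Abb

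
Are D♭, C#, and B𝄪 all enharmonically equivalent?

Db is pitch class 1; C# is pitch class 1; B## is pitch class 1.
All spellings map to pitch class 1, so they are enharmonically equivalent.

Yes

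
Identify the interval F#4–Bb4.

diminished fourth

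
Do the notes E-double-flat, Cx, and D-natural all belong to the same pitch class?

Yes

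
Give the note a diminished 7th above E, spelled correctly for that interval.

A seventh above E lands on the letter D.
A diminished seventh spans 9 semitones, so E moves to pitch class 1. On the letter D that is Db.

Db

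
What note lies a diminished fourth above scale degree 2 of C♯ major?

G

Scale degree 2 of C# major is D#.
A diminished fourth (4 semitones) above D# lands on the letter G, giving G.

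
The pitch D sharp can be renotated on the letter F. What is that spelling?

Fbb

Plain F sits 2 semitones above D#, so on the letter F the same pitch needs a double flat: Fbb.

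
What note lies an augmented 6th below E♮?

Gb

E down a major sixth is G, so the target letter is G.
From E, an augmented sixth is 10 semitones down: Gb.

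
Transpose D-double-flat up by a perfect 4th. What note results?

Gbb

D up a perfect fourth is G, so the target letter is G.
From Dbb, a perfect fourth is 5 semitones up: Gbb.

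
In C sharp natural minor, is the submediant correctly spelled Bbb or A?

A

Each scale degree takes a distinct letter name. Degree 6 of a scale on C must use the letter A.
A and Bbb are enharmonically the same pitch, but only A uses the letter A, so it is the correct spelling here.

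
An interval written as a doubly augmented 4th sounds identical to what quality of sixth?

A doubly augmented fourth spans 7 semitones.
A sixth spanning 7 semitones is diminished (the major sixth is 9).

diminished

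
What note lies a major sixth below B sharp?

B down a major sixth is D, so the target letter is D.
From B#, a major sixth is 9 semitones down: D#.

D#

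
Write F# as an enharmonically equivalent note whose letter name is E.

F# is pitch class 6. The letter E alone is pitch class 4.
To reach pitch class 6 from E requires an offset of +2 semitones, i.e. double sharp: E##.

E##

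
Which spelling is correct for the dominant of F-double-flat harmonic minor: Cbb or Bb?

Cbb

Each scale degree takes a distinct letter name. Degree 5 of a scale on F must use the letter C.
Cbb and Bb are enharmonically the same pitch, but only Cbb uses the letter C, so it is the correct spelling here.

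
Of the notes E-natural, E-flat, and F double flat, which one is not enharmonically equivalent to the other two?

In 12-tone equal temperament, enharmonic equivalents share a pitch class. E is pitch class 4; Eb is pitch class 3; Fbb is pitch class 3.
Eb and Fbb share pitch class 3, while E is pitch class 4.

E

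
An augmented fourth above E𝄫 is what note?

Ab

A fourth above E lands on the letter A.
An augmented fourth spans 6 semitones, so Ebb moves to pitch class 8. On the letter A that is Ab.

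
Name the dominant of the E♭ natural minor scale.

Bb

Degree 5 takes the letter 4 steps above E, which is B.
In natural minor, degree 5 sits 7 semitones above the tonic. Eb + 7 semitones is pitch class 10, spelled on B as Bb.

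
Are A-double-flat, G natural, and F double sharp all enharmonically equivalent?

Yes

Abb = pitch class 7 and G = pitch class 7 and F## = pitch class 7 — the same pitch class, so they are enharmonic equivalents.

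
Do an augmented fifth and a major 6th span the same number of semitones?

An augmented fifth spans 8 semitones; a major sixth spans 9.
The spans differ, so they are not enharmonic equivalents.

No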